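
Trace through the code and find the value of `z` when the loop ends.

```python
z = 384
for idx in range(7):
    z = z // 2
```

Let's trace through this code step by step.

Initialize: z = 384
Entering loop: for idx in range(7):
After iteration 1: idx = 0, z = 192
After iteration 2: idx = 1, z = 96
After iteration 3: idx = 2, z = 48
After iteration 4: idx = 3, z = 24
After iteration 5: idx = 4, z = 12
After iteration 6: idx = 5, z = 6
After iteration 7: idx = 6, z = 3
Loop ends.

Final answer: 3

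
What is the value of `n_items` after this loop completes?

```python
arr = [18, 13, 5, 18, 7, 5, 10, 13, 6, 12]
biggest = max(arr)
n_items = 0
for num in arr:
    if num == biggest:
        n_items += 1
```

Let's trace through this code step by step.

Initialize: arr = [18, 13, 5, 18, 7, 5, 10, 13, 6, 12]
Initialize: biggest = 18
Initialize: n_items = 0
Entering loop: for num in arr:
After iteration 1: num = 18, n_items = 1
After iteration 2: num = 13, n_items = 1
After iteration 3: num = 5, n_items = 1
After iteration 4: num = 18, n_items = 2
After iteration 5: num = 7, n_items = 2
After iteration 6: num = 5, n_items = 2
After iteration 7: num = 10, n_items = 2
After iteration 8: num = 13, n_items = 2
After iteration 9: num = 6, n_items = 2
After iteration 10: num = 12, n_items = 2
Loop ends.

Final answer: 2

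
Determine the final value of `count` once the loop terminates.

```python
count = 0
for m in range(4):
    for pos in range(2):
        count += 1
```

Let's trace through this code step by step.

Initialize: count = 0
Entering loop: for m in range(4):
After iteration 1: m = 0, count = 2
After iteration 2: m = 1, count = 4
After iteration 3: m = 2, count = 6
After iteration 4: m = 3, count = 8
Loop ends.

Final answer: 8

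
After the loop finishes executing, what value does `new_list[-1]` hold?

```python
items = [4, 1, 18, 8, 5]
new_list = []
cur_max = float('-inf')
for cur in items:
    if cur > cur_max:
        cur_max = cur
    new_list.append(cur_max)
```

Let's trace through this code step by step.

Initialize: items = [4, 1, 18, 8, 5]
Initialize: new_list = []
Initialize: cur_max = -inf
Entering loop: for cur in items:
After iteration 1: cur = 4, new_list = [4], cur_max = 4
After iteration 2: cur = 1, new_list = [4, 4], cur_max = 4
After iteration 3: cur = 18, new_list = [4, 4, 18], cur_max = 18
After iteration 4: cur = 8, new_list = [4, 4, 18, 18], cur_max = 18
After iteration 5: cur = 5, new_list = [4, 4, 18, 18, 18], cur_max = 18
Loop ends.
new_list[-1] = 18

Final answer: 18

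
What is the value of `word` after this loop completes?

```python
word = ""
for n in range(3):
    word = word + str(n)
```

Let's trace through this code step by step.

Initialize: word = ''
Entering loop: for n in range(3):
After iteration 1: n = 0, word = '0'
After iteration 2: n = 1, word = '01'
After iteration 3: n = 2, word = '012'
Loop ends.

Final answer: '012'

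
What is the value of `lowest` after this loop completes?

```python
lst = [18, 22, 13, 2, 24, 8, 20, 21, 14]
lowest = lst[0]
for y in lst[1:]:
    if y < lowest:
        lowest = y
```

Let's trace through this code step by step.

Initialize: lst = [18, 22, 13, 2, 24, 8, 20, 21, 14]
Initialize: lowest = 18
Entering loop: for y in lst[1:]:
After iteration 1: y = 22, lowest = 18
After iteration 2: y = 13, lowest = 13
After iteration 3: y = 2, lowest = 2
After iteration 4: y = 24, lowest = 2
After iteration 5: y = 8, lowest = 2
After iteration 6: y = 20, lowest = 2
After iteration 7: y = 21, lowest = 2
After iteration 8: y = 14, lowest = 2
Loop ends.

Final answer: 2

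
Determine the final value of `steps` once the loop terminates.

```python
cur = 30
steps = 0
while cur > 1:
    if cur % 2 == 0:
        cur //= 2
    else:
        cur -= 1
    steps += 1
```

Let's trace through this code step by step.

Initialize: cur = 30
Initialize: steps = 0
Entering loop: while cur > 1:
After iteration 1: cur = 15, steps = 1
After iteration 2: cur = 14, steps = 2
After iteration 3: cur = 7, steps = 3
After iteration 4: cur = 6, steps = 4
After iteration 5: cur = 3, steps = 5
After iteration 6: cur = 2, steps = 6
After iteration 7: cur = 1, steps = 7
Loop ends.

Final answer: 7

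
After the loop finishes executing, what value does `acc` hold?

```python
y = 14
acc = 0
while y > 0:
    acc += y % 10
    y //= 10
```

Let's trace through this code step by step.

Initialize: y = 14
Initialize: acc = 0
Entering loop: while y > 0:
After iteration 1: y = 1, acc = 4
After iteration 2: y = 0, acc = 5
Loop ends.

Final answer: 5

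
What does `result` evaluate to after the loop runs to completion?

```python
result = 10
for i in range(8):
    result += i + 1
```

Let's trace through this code step by step.

Initialize: result = 10
Entering loop: for i in range(8):
After iteration 1: i = 0, result = 11
After iteration 2: i = 1, result = 13
After iteration 3: i = 2, result = 16
After iteration 4: i = 3, result = 20
After iteration 5: i = 4, result = 25
After iteration 6: i = 5, result = 31
After iteration 7: i = 6, result = 38
After iteration 8: i = 7, result = 46
Loop ends.

Final answer: 46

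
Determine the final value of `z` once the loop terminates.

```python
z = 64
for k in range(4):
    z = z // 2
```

Let's trace through this code step by step.

Initialize: z = 64
Entering loop: for k in range(4):
After iteration 1: k = 0, z = 32
After iteration 2: k = 1, z = 16
After iteration 3: k = 2, z = 8
After iteration 4: k = 3, z = 4
Loop ends.

Final answer: 4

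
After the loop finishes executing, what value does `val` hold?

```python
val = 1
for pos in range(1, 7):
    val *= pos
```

Let's trace through this code step by step.

Initialize: val = 1
Entering loop: for pos in range(1, 7):
After iteration 1: pos = 1, val = 1
After iteration 2: pos = 2, val = 2
After iteration 3: pos = 3, val = 6
After iteration 4: pos = 4, val = 24
After iteration 5: pos = 5, val = 120
After iteration 6: pos = 6, val = 720
Loop ends.

Final answer: 720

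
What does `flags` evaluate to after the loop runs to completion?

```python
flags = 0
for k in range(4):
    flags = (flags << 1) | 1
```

Let's trace through this code step by step.

Initialize: flags = 0
Entering loop: for k in range(4):
After iteration 1: k = 0, flags = 1
After iteration 2: k = 1, flags = 3
After iteration 3: k = 2, flags = 7
After iteration 4: k = 3, flags = 15
Loop ends.

Final answer: 15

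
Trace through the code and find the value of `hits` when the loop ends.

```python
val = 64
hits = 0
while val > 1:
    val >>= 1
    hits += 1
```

Let's trace through this code step by step.

Initialize: val = 64
Initialize: hits = 0
Entering loop: while val > 1:
After iteration 1: val = 32, hits = 1
After iteration 2: val = 16, hits = 2
After iteration 3: val = 8, hits = 3
After iteration 4: val = 4, hits = 4
After iteration 5: val = 2, hits = 5
After iteration 6: val = 1, hits = 6
Loop ends.

Final answer: 6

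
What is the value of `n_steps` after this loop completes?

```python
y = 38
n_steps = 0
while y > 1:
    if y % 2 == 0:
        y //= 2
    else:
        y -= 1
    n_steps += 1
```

Let's trace through this code step by step.

Initialize: y = 38
Initialize: n_steps = 0
Entering loop: while y > 1:
After iteration 1: y = 19, n_steps = 1
After iteration 2: y = 18, n_steps = 2
After iteration 3: y = 9, n_steps = 3
After iteration 4: y = 8, n_steps = 4
After iteration 5: y = 4, n_steps = 5
After iteration 6: y = 2, n_steps = 6
After iteration 7: y = 1, n_steps = 7
Loop ends.

Final answer: 7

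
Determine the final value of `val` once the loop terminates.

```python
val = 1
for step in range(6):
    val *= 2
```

Let's trace through this code step by step.

Initialize: val = 1
Entering loop: for step in range(6):
After iteration 1: step = 0, val = 2
After iteration 2: step = 1, val = 4
After iteration 3: step = 2, val = 8
After iteration 4: step = 3, val = 16
After iteration 5: step = 4, val = 32
After iteration 6: step = 5, val = 64
Loop ends.

Final answer: 64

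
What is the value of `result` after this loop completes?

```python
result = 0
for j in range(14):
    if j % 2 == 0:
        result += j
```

Let's trace through this code step by step.

Initialize: result = 0
Entering loop: for j in range(14):
After iteration 1: j = 0, result = 0
After iteration 2: j = 1, result = 0
After iteration 3: j = 2, result = 2
After iteration 4: j = 3, result = 2
After iteration 5: j = 4, result = 6
After iteration 6: j = 5, result = 6
After iteration 7: j = 6, result = 12
After iteration 8: j = 7, result = 12
After iteration 9: j = 8, result = 20
After iteration 10: j = 9, result = 20
After iteration 11: j = 10, result = 30
After iteration 12: j = 11, result = 30
After iteration 13: j = 12, result = 42
After iteration 14: j = 13, result = 42
Loop ends.

Final answer: 42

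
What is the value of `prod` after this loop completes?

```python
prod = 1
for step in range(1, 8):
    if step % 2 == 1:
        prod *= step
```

Let's trace through this code step by step.

Initialize: prod = 1
Entering loop: for step in range(1, 8):
After iteration 1: step = 1, prod = 1
After iteration 2: step = 2, prod = 1
After iteration 3: step = 3, prod = 3
After iteration 4: step = 4, prod = 3
After iteration 5: step = 5, prod = 15
After iteration 6: step = 6, prod = 15
After iteration 7: step = 7, prod = 105
Loop ends.

Final answer: 105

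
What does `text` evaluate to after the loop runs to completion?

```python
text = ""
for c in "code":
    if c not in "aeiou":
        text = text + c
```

Let's trace through this code step by step.

Initialize: text = ''
Entering loop: for c in "code":
After iteration 1: c = 'c', text = 'c'
After iteration 2: c = 'o', text = 'c'
After iteration 3: c = 'd', text = 'cd'
After iteration 4: c = 'e', text = 'cd'
Loop ends.

Final answer: 'cd'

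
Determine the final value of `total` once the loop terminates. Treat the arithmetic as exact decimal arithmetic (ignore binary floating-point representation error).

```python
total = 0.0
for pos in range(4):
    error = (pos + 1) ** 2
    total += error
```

Let's trace through this code step by step.

Initialize: total = 0.0
Entering loop: for pos in range(4):
After iteration 1: pos = 0, total = 1.0, error = 1
After iteration 2: pos = 1, total = 5.0, error = 4
After iteration 3: pos = 2, total = 14.0, error = 9
After iteration 4: pos = 3, total = 30.0, error = 16
Loop ends.

Final answer: 30.0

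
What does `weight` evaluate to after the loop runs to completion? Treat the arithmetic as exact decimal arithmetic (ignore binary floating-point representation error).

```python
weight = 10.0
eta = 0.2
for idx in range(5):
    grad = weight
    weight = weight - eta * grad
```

Let's trace through this code step by step.

Initialize: weight = 10.0
Initialize: eta = 0.2
Entering loop: for idx in range(5):
After iteration 1: idx = 0, weight = 8.0, grad = 10.0
After iteration 2: idx = 1, weight = 6.4, grad = 8.0
After iteration 3: idx = 2, weight = 5.12, grad = 6.4
After iteration 4: idx = 3, weight = 4.096, grad = 5.12
After iteration 5: idx = 4, weight = 3.2768, grad = 4.096
Loop ends.

Final answer: 3.2768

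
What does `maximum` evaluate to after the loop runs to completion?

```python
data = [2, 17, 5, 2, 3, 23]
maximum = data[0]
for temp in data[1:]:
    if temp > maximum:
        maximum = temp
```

Let's trace through this code step by step.

Initialize: data = [2, 17, 5, 2, 3, 23]
Initialize: maximum = 2
Entering loop: for temp in data[1:]:
After iteration 1: temp = 17, maximum = 17
After iteration 2: temp = 5, maximum = 17
After iteration 3: temp = 2, maximum = 17
After iteration 4: temp = 3, maximum = 17
After iteration 5: temp = 23, maximum = 23
Loop ends.

Final answer: 23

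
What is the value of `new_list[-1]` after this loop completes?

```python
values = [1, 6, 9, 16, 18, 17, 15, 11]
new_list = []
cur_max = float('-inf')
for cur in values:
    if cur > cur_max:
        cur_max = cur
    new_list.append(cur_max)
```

Let's trace through this code step by step.

Initialize: values = [1, 6, 9, 16, 18, 17, 15, 11]
Initialize: new_list = []
Initialize: cur_max = -inf
Entering loop: for cur in values:
After iteration 1: cur = 1, new_list = [1], cur_max = 1
After iteration 2: cur = 6, new_list = [1, 6], cur_max = 6
After iteration 3: cur = 9, new_list = [1, 6, 9], cur_max = 9
After iteration 4: cur = 16, new_list = [1, 6, 9, 16], cur_max = 16
After iteration 5: cur = 18, new_list = [1, 6, 9, 16, 18], cur_max = 18
After iteration 6: cur = 17, new_list = [1, 6, 9, 16, 18, 18], cur_max = 18
After iteration 7: cur = 15, new_list = [1, 6, 9, 16, 18, 18, 18], cur_max = 18
After iteration 8: cur = 11, new_list = [1, 6, 9, 16, 18, 18, 18, 18], cur_max = 18
Loop ends.
new_list[-1] = 18

Final answer: 18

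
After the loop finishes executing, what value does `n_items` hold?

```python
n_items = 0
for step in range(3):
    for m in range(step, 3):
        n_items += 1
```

Let's trace through this code step by step.

Initialize: n_items = 0
Entering loop: for step in range(3):
After iteration 1: step = 0, n_items = 3
After iteration 2: step = 1, n_items = 5
After iteration 3: step = 2, n_items = 6
Loop ends.

Final answer: 6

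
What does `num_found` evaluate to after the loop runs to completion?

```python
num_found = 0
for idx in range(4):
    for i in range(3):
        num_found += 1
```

Let's trace through this code step by step.

Initialize: num_found = 0
Entering loop: for idx in range(4):
After iteration 1: idx = 0, num_found = 3
After iteration 2: idx = 1, num_found = 6
After iteration 3: idx = 2, num_found = 9
After iteration 4: idx = 3, num_found = 12
Loop ends.

Final answer: 12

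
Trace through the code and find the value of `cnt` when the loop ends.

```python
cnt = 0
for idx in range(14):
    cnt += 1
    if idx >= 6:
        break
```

Let's trace through this code step by step.

Initialize: cnt = 0
Entering loop: for idx in range(14):
After iteration 1: idx = 0, cnt = 1
After iteration 2: idx = 1, cnt = 2
After iteration 3: idx = 2, cnt = 3
After iteration 4: idx = 3, cnt = 4
After iteration 5: idx = 4, cnt = 5
After iteration 6: idx = 5, cnt = 6
After iteration 7: idx = 6, cnt = 7
Loop ends.

Final answer: 7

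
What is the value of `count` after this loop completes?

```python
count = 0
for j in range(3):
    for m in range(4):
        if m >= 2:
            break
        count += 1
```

Let's trace through this code step by step.

Initialize: count = 0
Entering loop: for j in range(3):
After iteration 1: j = 0, count = 2
After iteration 2: j = 1, count = 4
After iteration 3: j = 2, count = 6
Loop ends.

Final answer: 6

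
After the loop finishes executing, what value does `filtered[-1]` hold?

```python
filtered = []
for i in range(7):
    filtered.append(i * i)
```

Let's trace through this code step by step.

Initialize: filtered = []
Entering loop: for i in range(7):
After iteration 1: i = 0, filtered = [0]
After iteration 2: i = 1, filtered = [0, 1]
After iteration 3: i = 2, filtered = [0, 1, 4]
After iteration 4: i = 3, filtered = [0, 1, 4, 9]
After iteration 5: i = 4, filtered = [0, 1, 4, 9, 16]
After iteration 6: i = 5, filtered = [0, 1, 4, 9, 16, 25]
After iteration 7: i = 6, filtered = [0, 1, 4, 9, 16, 25, 36]
Loop ends.
filtered[-1] = 36

Final answer: 36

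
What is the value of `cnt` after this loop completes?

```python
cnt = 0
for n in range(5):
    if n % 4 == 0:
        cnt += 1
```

Let's trace through this code step by step.

Initialize: cnt = 0
Entering loop: for n in range(5):
After iteration 1: n = 0, cnt = 1
After iteration 2: n = 1, cnt = 1
After iteration 3: n = 2, cnt = 1
After iteration 4: n = 3, cnt = 1
After iteration 5: n = 4, cnt = 2
Loop ends.

Final answer: 2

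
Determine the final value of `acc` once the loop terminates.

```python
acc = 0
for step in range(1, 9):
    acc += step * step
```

Let's trace through this code step by step.

Initialize: acc = 0
Entering loop: for step in range(1, 9):
After iteration 1: step = 1, acc = 1
After iteration 2: step = 2, acc = 5
After iteration 3: step = 3, acc = 14
After iteration 4: step = 4, acc = 30
After iteration 5: step = 5, acc = 55
After iteration 6: step = 6, acc = 91
After iteration 7: step = 7, acc = 140
After iteration 8: step = 8, acc = 204
Loop ends.

Final answer: 204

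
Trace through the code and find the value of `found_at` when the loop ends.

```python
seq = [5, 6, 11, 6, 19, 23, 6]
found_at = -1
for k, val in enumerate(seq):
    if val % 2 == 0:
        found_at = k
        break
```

Let's trace through this code step by step.

Initialize: seq = [5, 6, 11, 6, 19, 23, 6]
Initialize: found_at = -1
Entering loop: for k, val in enumerate(seq):
After iteration 1: k = 0, val = 5, found_at = -1
After iteration 2: k = 1, val = 6, found_at = 1
Loop ends.

Final answer: 1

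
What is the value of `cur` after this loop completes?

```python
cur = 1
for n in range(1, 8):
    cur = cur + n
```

Let's trace through this code step by step.

Initialize: cur = 1
Entering loop: for n in range(1, 8):
After iteration 1: n = 1, cur = 2
After iteration 2: n = 2, cur = 4
After iteration 3: n = 3, cur = 7
After iteration 4: n = 4, cur = 11
After iteration 5: n = 5, cur = 16
After iteration 6: n = 6, cur = 22
After iteration 7: n = 7, cur = 29
Loop ends.

Final answer: 29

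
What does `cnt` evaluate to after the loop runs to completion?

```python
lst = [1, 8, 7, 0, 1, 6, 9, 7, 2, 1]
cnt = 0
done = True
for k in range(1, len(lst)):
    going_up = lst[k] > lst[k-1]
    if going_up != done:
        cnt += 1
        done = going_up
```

Let's trace through this code step by step.

Initialize: lst = [1, 8, 7, 0, 1, 6, 9, 7, 2, 1]
Initialize: cnt = 0
Initialize: done = True
Entering loop: for k in range(1, len(lst)):
After iteration 1: k = 1, cnt = 0, done = True, going_up = True
After iteration 2: k = 2, cnt = 1, done = False, going_up = False
After iteration 3: k = 3, cnt = 1, done = False, going_up = False
After iteration 4: k = 4, cnt = 2, done = True, going_up = True
After iteration 5: k = 5, cnt = 2, done = True, going_up = True
After iteration 6: k = 6, cnt = 2, done = True, going_up = True
After iteration 7: k = 7, cnt = 3, done = False, going_up = False
After iteration 8: k = 8, cnt = 3, done = False, going_up = False
After iteration 9: k = 9, cnt = 3, done = False, going_up = False
Loop ends.

Final answer: 3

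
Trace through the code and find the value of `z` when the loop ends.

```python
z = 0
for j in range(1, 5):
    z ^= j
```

Let's trace through this code step by step.

Initialize: z = 0
Entering loop: for j in range(1, 5):
After iteration 1: j = 1, z = 1
After iteration 2: j = 2, z = 3
After iteration 3: j = 3, z = 0
After iteration 4: j = 4, z = 4
Loop ends.

Final answer: 4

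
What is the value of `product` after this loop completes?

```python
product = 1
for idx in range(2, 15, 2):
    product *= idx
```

Let's trace through this code step by step.

Initialize: product = 1
Entering loop: for idx in range(2, 15, 2):
After iteration 1: idx = 2, product = 2
After iteration 2: idx = 4, product = 8
After iteration 3: idx = 6, product = 48
After iteration 4: idx = 8, product = 384
After iteration 5: idx = 10, product = 3840
After iteration 6: idx = 12, product = 46080
After iteration 7: idx = 14, product = 645120
Loop ends.

Final answer: 645120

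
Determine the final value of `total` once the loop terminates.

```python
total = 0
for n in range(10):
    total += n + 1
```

Let's trace through this code step by step.

Initialize: total = 0
Entering loop: for n in range(10):
After iteration 1: n = 0, total = 1
After iteration 2: n = 1, total = 3
After iteration 3: n = 2, total = 6
After iteration 4: n = 3, total = 10
After iteration 5: n = 4, total = 15
After iteration 6: n = 5, total = 21
After iteration 7: n = 6, total = 28
After iteration 8: n = 7, total = 36
After iteration 9: n = 8, total = 45
After iteration 10: n = 9, total = 55
Loop ends.

Final answer: 55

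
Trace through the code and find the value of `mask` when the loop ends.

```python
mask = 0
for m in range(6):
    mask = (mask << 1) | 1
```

Let's trace through this code step by step.

Initialize: mask = 0
Entering loop: for m in range(6):
After iteration 1: m = 0, mask = 1
After iteration 2: m = 1, mask = 3
After iteration 3: m = 2, mask = 7
After iteration 4: m = 3, mask = 15
After iteration 5: m = 4, mask = 31
After iteration 6: m = 5, mask = 63
Loop ends.

Final answer: 63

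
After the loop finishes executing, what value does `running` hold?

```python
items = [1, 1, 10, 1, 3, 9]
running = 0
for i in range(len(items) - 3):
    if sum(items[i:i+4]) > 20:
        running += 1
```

Let's trace through this code step by step.

Initialize: items = [1, 1, 10, 1, 3, 9]
Initialize: running = 0
Entering loop: for i in range(len(items) - 3):
After iteration 1: i = 0, running = 0
After iteration 2: i = 1, running = 0
After iteration 3: i = 2, running = 1
Loop ends.

Final answer: 1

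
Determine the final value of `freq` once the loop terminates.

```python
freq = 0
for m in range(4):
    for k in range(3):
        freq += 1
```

Let's trace through this code step by step.

Initialize: freq = 0
Entering loop: for m in range(4):
After iteration 1: m = 0, freq = 3
After iteration 2: m = 1, freq = 6
After iteration 3: m = 2, freq = 9
After iteration 4: m = 3, freq = 12
Loop ends.

Final answer: 12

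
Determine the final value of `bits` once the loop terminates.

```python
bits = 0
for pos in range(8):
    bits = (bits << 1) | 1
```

Let's trace through this code step by step.

Initialize: bits = 0
Entering loop: for pos in range(8):
After iteration 1: pos = 0, bits = 1
After iteration 2: pos = 1, bits = 3
After iteration 3: pos = 2, bits = 7
After iteration 4: pos = 3, bits = 15
After iteration 5: pos = 4, bits = 31
After iteration 6: pos = 5, bits = 63
After iteration 7: pos = 6, bits = 127
After iteration 8: pos = 7, bits = 255
Loop ends.

Final answer: 255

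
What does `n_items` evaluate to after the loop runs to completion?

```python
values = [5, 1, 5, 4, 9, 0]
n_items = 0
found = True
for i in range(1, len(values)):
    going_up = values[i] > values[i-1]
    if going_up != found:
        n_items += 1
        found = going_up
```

Let's trace through this code step by step.

Initialize: values = [5, 1, 5, 4, 9, 0]
Initialize: n_items = 0
Initialize: found = True
Entering loop: for i in range(1, len(values)):
After iteration 1: i = 1, n_items = 1, found = False, going_up = False
After iteration 2: i = 2, n_items = 2, found = True, going_up = True
After iteration 3: i = 3, n_items = 3, found = False, going_up = False
After iteration 4: i = 4, n_items = 4, found = True, going_up = True
After iteration 5: i = 5, n_items = 5, found = False, going_up = False
Loop ends.

Final answer: 5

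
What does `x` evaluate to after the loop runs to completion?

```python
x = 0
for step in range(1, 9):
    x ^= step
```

Let's trace through this code step by step.

Initialize: x = 0
Entering loop: for step in range(1, 9):
After iteration 1: step = 1, x = 1
After iteration 2: step = 2, x = 3
After iteration 3: step = 3, x = 0
After iteration 4: step = 4, x = 4
After iteration 5: step = 5, x = 1
After iteration 6: step = 6, x = 7
After iteration 7: step = 7, x = 0
After iteration 8: step = 8, x = 8
Loop ends.

Final answer: 8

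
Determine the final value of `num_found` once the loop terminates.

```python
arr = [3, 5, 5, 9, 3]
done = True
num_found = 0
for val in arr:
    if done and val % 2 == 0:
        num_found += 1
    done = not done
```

Let's trace through this code step by step.

Initialize: arr = [3, 5, 5, 9, 3]
Initialize: done = True
Initialize: num_found = 0
Entering loop: for val in arr:
After iteration 1: val = 3, done = False, num_found = 0
After iteration 2: val = 5, done = True, num_found = 0
After iteration 3: val = 5, done = False, num_found = 0
After iteration 4: val = 9, done = True, num_found = 0
After iteration 5: val = 3, done = False, num_found = 0
Loop ends.

Final answer: 0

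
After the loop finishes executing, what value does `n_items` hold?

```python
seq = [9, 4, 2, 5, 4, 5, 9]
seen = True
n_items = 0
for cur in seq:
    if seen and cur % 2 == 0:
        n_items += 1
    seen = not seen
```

Let's trace through this code step by step.

Initialize: seq = [9, 4, 2, 5, 4, 5, 9]
Initialize: seen = True
Initialize: n_items = 0
Entering loop: for cur in seq:
After iteration 1: cur = 9, seen = False, n_items = 0
After iteration 2: cur = 4, seen = True, n_items = 0
After iteration 3: cur = 2, seen = False, n_items = 1
After iteration 4: cur = 5, seen = True, n_items = 1
After iteration 5: cur = 4, seen = False, n_items = 2
After iteration 6: cur = 5, seen = True, n_items = 2
After iteration 7: cur = 9, seen = False, n_items = 2
Loop ends.

Final answer: 2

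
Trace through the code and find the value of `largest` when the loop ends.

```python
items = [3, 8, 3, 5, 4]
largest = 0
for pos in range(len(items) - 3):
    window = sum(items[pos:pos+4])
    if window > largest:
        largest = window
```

Let's trace through this code step by step.

Initialize: items = [3, 8, 3, 5, 4]
Initialize: largest = 0
Entering loop: for pos in range(len(items) - 3):
After iteration 1: pos = 0, largest = 19, window = 19
After iteration 2: pos = 1, largest = 20, window = 20
Loop ends.

Final answer: 20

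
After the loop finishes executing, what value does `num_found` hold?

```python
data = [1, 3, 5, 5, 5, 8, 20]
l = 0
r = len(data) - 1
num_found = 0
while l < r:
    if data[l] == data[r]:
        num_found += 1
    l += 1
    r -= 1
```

Let's trace through this code step by step.

Initialize: data = [1, 3, 5, 5, 5, 8, 20]
Initialize: l = 0
Initialize: r = 6
Initialize: num_found = 0
Entering loop: while l < r:
After iteration 1: l = 1, r = 5, num_found = 0
After iteration 2: l = 2, r = 4, num_found = 0
After iteration 3: l = 3, r = 3, num_found = 1
Loop ends.

Final answer: 1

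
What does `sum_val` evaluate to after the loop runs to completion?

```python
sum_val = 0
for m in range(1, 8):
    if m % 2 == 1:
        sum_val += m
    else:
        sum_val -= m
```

Let's trace through this code step by step.

Initialize: sum_val = 0
Entering loop: for m in range(1, 8):
After iteration 1: m = 1, sum_val = 1
After iteration 2: m = 2, sum_val = -1
After iteration 3: m = 3, sum_val = 2
After iteration 4: m = 4, sum_val = -2
After iteration 5: m = 5, sum_val = 3
After iteration 6: m = 6, sum_val = -3
After iteration 7: m = 7, sum_val = 4
Loop ends.

Final answer: 4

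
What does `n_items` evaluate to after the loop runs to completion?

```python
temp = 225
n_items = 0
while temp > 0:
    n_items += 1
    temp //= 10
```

Let's trace through this code step by step.

Initialize: temp = 225
Initialize: n_items = 0
Entering loop: while temp > 0:
After iteration 1: temp = 22, n_items = 1
After iteration 2: temp = 2, n_items = 2
After iteration 3: temp = 0, n_items = 3
Loop ends.

Final answer: 3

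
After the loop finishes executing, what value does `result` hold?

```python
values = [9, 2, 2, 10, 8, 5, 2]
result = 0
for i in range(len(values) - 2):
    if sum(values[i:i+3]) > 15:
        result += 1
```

Let's trace through this code step by step.

Initialize: values = [9, 2, 2, 10, 8, 5, 2]
Initialize: result = 0
Entering loop: for i in range(len(values) - 2):
After iteration 1: i = 0, result = 0
After iteration 2: i = 1, result = 0
After iteration 3: i = 2, result = 1
After iteration 4: i = 3, result = 2
After iteration 5: i = 4, result = 2
Loop ends.

Final answer: 2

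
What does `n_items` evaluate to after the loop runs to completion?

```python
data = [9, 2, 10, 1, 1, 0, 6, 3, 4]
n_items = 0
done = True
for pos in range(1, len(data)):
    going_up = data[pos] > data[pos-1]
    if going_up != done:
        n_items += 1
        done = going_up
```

Let's trace through this code step by step.

Initialize: data = [9, 2, 10, 1, 1, 0, 6, 3, 4]
Initialize: n_items = 0
Initialize: done = True
Entering loop: for pos in range(1, len(data)):
After iteration 1: pos = 1, n_items = 1, done = False, going_up = False
After iteration 2: pos = 2, n_items = 2, done = True, going_up = True
After iteration 3: pos = 3, n_items = 3, done = False, going_up = False
After iteration 4: pos = 4, n_items = 3, done = False, going_up = False
After iteration 5: pos = 5, n_items = 3, done = False, going_up = False
After iteration 6: pos = 6, n_items = 4, done = True, going_up = True
After iteration 7: pos = 7, n_items = 5, done = False, going_up = False
After iteration 8: pos = 8, n_items = 6, done = True, going_up = True
Loop ends.

Final answer: 6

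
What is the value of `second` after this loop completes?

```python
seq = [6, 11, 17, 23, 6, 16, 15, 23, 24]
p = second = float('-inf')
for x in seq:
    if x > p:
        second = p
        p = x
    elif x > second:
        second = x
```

Let's trace through this code step by step.

Initialize: seq = [6, 11, 17, 23, 6, 16, 15, 23, 24]
Initialize: p = -inf
Initialize: second = -inf
Entering loop: for x in seq:
After iteration 1: x = 6, p = 6, second = -inf
After iteration 2: x = 11, p = 11, second = 6
After iteration 3: x = 17, p = 17, second = 11
After iteration 4: x = 23, p = 23, second = 17
After iteration 5: x = 6, p = 23, second = 17
After iteration 6: x = 16, p = 23, second = 17
After iteration 7: x = 15, p = 23, second = 17
After iteration 8: x = 23, p = 23, second = 23
After iteration 9: x = 24, p = 24, second = 23
Loop ends.

Final answer: 23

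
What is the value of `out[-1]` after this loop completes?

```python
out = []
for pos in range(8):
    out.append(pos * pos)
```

Let's trace through this code step by step.

Initialize: out = []
Entering loop: for pos in range(8):
After iteration 1: pos = 0, out = [0]
After iteration 2: pos = 1, out = [0, 1]
After iteration 3: pos = 2, out = [0, 1, 4]
After iteration 4: pos = 3, out = [0, 1, 4, 9]
After iteration 5: pos = 4, out = [0, 1, 4, 9, 16]
After iteration 6: pos = 5, out = [0, 1, 4, 9, 16, 25]
After iteration 7: pos = 6, out = [0, 1, 4, 9, 16, 25, 36]
After iteration 8: pos = 7, out = [0, 1, 4, 9, 16, 25, 36, 49]
Loop ends.
out[-1] = 49

Final answer: 49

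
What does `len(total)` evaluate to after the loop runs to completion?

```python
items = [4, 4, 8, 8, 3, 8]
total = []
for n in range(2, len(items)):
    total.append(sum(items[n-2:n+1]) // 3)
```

Let's trace through this code step by step.

Initialize: items = [4, 4, 8, 8, 3, 8]
Initialize: total = []
Entering loop: for n in range(2, len(items)):
After iteration 1: n = 2, total = [5]
After iteration 2: n = 3, total = [5, 6]
After iteration 3: n = 4, total = [5, 6, 6]
After iteration 4: n = 5, total = [5, 6, 6, 6]
Loop ends.
len(total) = 4

Final answer: 4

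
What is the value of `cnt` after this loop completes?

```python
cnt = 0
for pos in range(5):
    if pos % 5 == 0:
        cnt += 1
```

Let's trace through this code step by step.

Initialize: cnt = 0
Entering loop: for pos in range(5):
After iteration 1: pos = 0, cnt = 1
After iteration 2: pos = 1, cnt = 1
After iteration 3: pos = 2, cnt = 1
After iteration 4: pos = 3, cnt = 1
After iteration 5: pos = 4, cnt = 1
Loop ends.

Final answer: 1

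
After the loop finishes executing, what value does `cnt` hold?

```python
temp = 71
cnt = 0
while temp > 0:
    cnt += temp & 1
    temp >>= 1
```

Let's trace through this code step by step.

Initialize: temp = 71
Initialize: cnt = 0
Entering loop: while temp > 0:
After iteration 1: temp = 35, cnt = 1
After iteration 2: temp = 17, cnt = 2
After iteration 3: temp = 8, cnt = 3
After iteration 4: temp = 4, cnt = 3
After iteration 5: temp = 2, cnt = 3
After iteration 6: temp = 1, cnt = 3
After iteration 7: temp = 0, cnt = 4
Loop ends.

Final answer: 4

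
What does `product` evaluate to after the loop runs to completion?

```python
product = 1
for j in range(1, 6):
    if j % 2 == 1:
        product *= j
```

Let's trace through this code step by step.

Initialize: product = 1
Entering loop: for j in range(1, 6):
After iteration 1: j = 1, product = 1
After iteration 2: j = 2, product = 1
After iteration 3: j = 3, product = 3
After iteration 4: j = 4, product = 3
After iteration 5: j = 5, product = 15
Loop ends.

Final answer: 15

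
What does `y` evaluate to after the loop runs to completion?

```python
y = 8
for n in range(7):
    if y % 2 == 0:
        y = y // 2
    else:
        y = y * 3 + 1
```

Let's trace through this code step by step.

Initialize: y = 8
Entering loop: for n in range(7):
After iteration 1: n = 0, y = 4
After iteration 2: n = 1, y = 2
After iteration 3: n = 2, y = 1
After iteration 4: n = 3, y = 4
After iteration 5: n = 4, y = 2
After iteration 6: n = 5, y = 1
After iteration 7: n = 6, y = 4
Loop ends.

Final answer: 4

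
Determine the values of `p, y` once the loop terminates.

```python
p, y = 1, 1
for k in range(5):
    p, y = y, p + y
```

Let's trace through this code step by step.

Initialize: p = 1
Initialize: y = 1
Entering loop: for k in range(5):
After iteration 1: k = 0, p = 1, y = 2
After iteration 2: k = 1, p = 2, y = 3
After iteration 3: k = 2, p = 3, y = 5
After iteration 4: k = 3, p = 5, y = 8
After iteration 5: k = 4, p = 8, y = 13
Loop ends.

Final answer: 8, 13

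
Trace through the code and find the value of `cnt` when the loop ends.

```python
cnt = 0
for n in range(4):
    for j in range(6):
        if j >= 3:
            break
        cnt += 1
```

Let's trace through this code step by step.

Initialize: cnt = 0
Entering loop: for n in range(4):
After iteration 1: n = 0, cnt = 3
After iteration 2: n = 1, cnt = 6
After iteration 3: n = 2, cnt = 9
After iteration 4: n = 3, cnt = 12
Loop ends.

Final answer: 12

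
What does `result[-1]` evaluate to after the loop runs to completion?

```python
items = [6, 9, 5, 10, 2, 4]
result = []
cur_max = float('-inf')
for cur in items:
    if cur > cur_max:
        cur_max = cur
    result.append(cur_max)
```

Let's trace through this code step by step.

Initialize: items = [6, 9, 5, 10, 2, 4]
Initialize: result = []
Initialize: cur_max = -inf
Entering loop: for cur in items:
After iteration 1: cur = 6, result = [6], cur_max = 6
After iteration 2: cur = 9, result = [6, 9], cur_max = 9
After iteration 3: cur = 5, result = [6, 9, 9], cur_max = 9
After iteration 4: cur = 10, result = [6, 9, 9, 10], cur_max = 10
After iteration 5: cur = 2, result = [6, 9, 9, 10, 10], cur_max = 10
After iteration 6: cur = 4, result = [6, 9, 9, 10, 10, 10], cur_max = 10
Loop ends.
result[-1] = 10

Final answer: 10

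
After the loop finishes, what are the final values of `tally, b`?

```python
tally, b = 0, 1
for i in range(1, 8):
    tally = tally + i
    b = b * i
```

Let's trace through this code step by step.

Initialize: tally = 0
Initialize: b = 1
Entering loop: for i in range(1, 8):
After iteration 1: i = 1, tally = 1, b = 1
After iteration 2: i = 2, tally = 3, b = 2
After iteration 3: i = 3, tally = 6, b = 6
After iteration 4: i = 4, tally = 10, b = 24
After iteration 5: i = 5, tally = 15, b = 120
After iteration 6: i = 6, tally = 21, b = 720
After iteration 7: i = 7, tally = 28, b = 5040
Loop ends.

Final answer: 28, 5040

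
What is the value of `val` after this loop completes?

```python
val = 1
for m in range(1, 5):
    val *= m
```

Let's trace through this code step by step.

Initialize: val = 1
Entering loop: for m in range(1, 5):
After iteration 1: m = 1, val = 1
After iteration 2: m = 2, val = 2
After iteration 3: m = 3, val = 6
After iteration 4: m = 4, val = 24
Loop ends.

Final answer: 24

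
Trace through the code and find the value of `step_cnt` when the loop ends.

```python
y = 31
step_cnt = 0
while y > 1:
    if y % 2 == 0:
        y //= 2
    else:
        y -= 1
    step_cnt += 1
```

Let's trace through this code step by step.

Initialize: y = 31
Initialize: step_cnt = 0
Entering loop: while y > 1:
After iteration 1: y = 30, step_cnt = 1
After iteration 2: y = 15, step_cnt = 2
After iteration 3: y = 14, step_cnt = 3
After iteration 4: y = 7, step_cnt = 4
After iteration 5: y = 6, step_cnt = 5
After iteration 6: y = 3, step_cnt = 6
After iteration 7: y = 2, step_cnt = 7
After iteration 8: y = 1, step_cnt = 8
Loop ends.

Final answer: 8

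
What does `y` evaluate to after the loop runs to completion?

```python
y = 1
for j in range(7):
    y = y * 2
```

Let's trace through this code step by step.

Initialize: y = 1
Entering loop: for j in range(7):
After iteration 1: j = 0, y = 2
After iteration 2: j = 1, y = 4
After iteration 3: j = 2, y = 8
After iteration 4: j = 3, y = 16
After iteration 5: j = 4, y = 32
After iteration 6: j = 5, y = 64
After iteration 7: j = 6, y = 128
Loop ends.

Final answer: 128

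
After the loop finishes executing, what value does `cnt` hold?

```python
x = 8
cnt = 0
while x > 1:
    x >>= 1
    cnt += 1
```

Let's trace through this code step by step.

Initialize: x = 8
Initialize: cnt = 0
Entering loop: while x > 1:
After iteration 1: x = 4, cnt = 1
After iteration 2: x = 2, cnt = 2
After iteration 3: x = 1, cnt = 3
Loop ends.

Final answer: 3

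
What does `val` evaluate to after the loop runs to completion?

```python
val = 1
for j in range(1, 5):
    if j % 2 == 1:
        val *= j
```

Let's trace through this code step by step.

Initialize: val = 1
Entering loop: for j in range(1, 5):
After iteration 1: j = 1, val = 1
After iteration 2: j = 2, val = 1
After iteration 3: j = 3, val = 3
After iteration 4: j = 4, val = 3
Loop ends.

Final answer: 3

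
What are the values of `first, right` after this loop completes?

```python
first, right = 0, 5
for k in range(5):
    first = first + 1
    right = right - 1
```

Let's trace through this code step by step.

Initialize: first = 0
Initialize: right = 5
Entering loop: for k in range(5):
After iteration 1: k = 0, first = 1, right = 4
After iteration 2: k = 1, first = 2, right = 3
After iteration 3: k = 2, first = 3, right = 2
After iteration 4: k = 3, first = 4, right = 1
After iteration 5: k = 4, first = 5, right = 0
Loop ends.

Final answer: 5, 0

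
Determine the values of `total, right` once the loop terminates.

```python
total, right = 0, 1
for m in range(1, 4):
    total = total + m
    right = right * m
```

Let's trace through this code step by step.

Initialize: total = 0
Initialize: right = 1
Entering loop: for m in range(1, 4):
After iteration 1: m = 1, total = 1, right = 1
After iteration 2: m = 2, total = 3, right = 2
After iteration 3: m = 3, total = 6, right = 6
Loop ends.

Final answer: 6, 6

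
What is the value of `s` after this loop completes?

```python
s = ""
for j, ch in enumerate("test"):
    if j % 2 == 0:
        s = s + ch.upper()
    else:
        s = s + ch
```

Let's trace through this code step by step.

Initialize: s = ''
Entering loop: for j, ch in enumerate("test"):
After iteration 1: j = 0, ch = 't', s = 'T'
After iteration 2: j = 1, ch = 'e', s = 'Te'
After iteration 3: j = 2, ch = 's', s = 'TeS'
After iteration 4: j = 3, ch = 't', s = 'TeSt'
Loop ends.

Final answer: 'TeSt'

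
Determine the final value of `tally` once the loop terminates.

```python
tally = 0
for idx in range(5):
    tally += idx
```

Let's trace through this code step by step.

Initialize: tally = 0
Entering loop: for idx in range(5):
After iteration 1: idx = 0, tally = 0
After iteration 2: idx = 1, tally = 1
After iteration 3: idx = 2, tally = 3
After iteration 4: idx = 3, tally = 6
After iteration 5: idx = 4, tally = 10
Loop ends.

Final answer: 10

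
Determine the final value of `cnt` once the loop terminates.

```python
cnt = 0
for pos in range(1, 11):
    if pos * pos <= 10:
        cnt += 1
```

Let's trace through this code step by step.

Initialize: cnt = 0
Entering loop: for pos in range(1, 11):
After iteration 1: pos = 1, cnt = 1
After iteration 2: pos = 2, cnt = 2
After iteration 3: pos = 3, cnt = 3
After iteration 4: pos = 4, cnt = 3
After iteration 5: pos = 5, cnt = 3
After iteration 6: pos = 6, cnt = 3
After iteration 7: pos = 7, cnt = 3
After iteration 8: pos = 8, cnt = 3
After iteration 9: pos = 9, cnt = 3
After iteration 10: pos = 10, cnt = 3
Loop ends.

Final answer: 3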